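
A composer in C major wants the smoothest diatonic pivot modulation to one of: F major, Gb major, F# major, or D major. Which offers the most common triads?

F major

Triads of C major: C (I), Dm (ii), Em (iii), F (IV), G (V), Am (vi), Bdim (vii°).
F major shares 4: C, Dm, F, Am.
Gb major shares 0: none.
F# major shares 0: none.
D major shares 2: Em, G.
The most common triads (4) are shared with F major.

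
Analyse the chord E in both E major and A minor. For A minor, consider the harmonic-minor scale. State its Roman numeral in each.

I in E major; V in A minor

The scale of E major is E F♯ G♯ A B C♯ D♯; E is degree 1, and the triad built there (E-G♯-B) is major, so it is I.
The scale of A minor (harmonic minor) is A B C D E F G♯; E is degree 5, and the triad built there (E-G♯-B) is major, so it is V.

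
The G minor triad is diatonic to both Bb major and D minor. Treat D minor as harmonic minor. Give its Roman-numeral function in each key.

vi in Bb major; iv in D minor

The scale of Bb major is Bb C D Eb F G A; G is degree 6, and the triad built there (G-Bb-D) is minor, so it is vi.
The scale of D minor (harmonic minor) is D E F G A Bb C#; G is degree 4, and the triad built there (G-Bb-D) is minor, so it is iv.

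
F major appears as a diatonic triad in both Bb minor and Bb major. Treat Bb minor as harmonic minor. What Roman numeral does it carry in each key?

The scale of Bb minor (harmonic minor) is Bb C Db Eb F Gb A; F is degree 5, and the triad built there (F-A-C) is major, so it is V.
The scale of Bb major is Bb C D Eb F G A; F is degree 5, and the triad built there (F-A-C) is major, so it is V.

V in Bb minor; V in Bb major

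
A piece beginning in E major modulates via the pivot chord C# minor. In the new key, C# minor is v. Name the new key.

F# minor

The numeral v denotes a minor triad on scale degree 5. With C# on degree 5, the tonic of the new key is F#.
Degree 5 carries a minor triad in natural-minor keys, so the destination is F# minor.
Check: the diatonic triads of F# minor (natural minor) are F#m (i), G#dim (ii°), A (III), Bm (iv), C#m (v), D (VI), E (VII) — C# minor is indeed v.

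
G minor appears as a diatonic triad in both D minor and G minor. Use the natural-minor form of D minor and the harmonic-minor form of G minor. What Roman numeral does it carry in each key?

The scale of D minor (natural minor) is D E F G A B♭ C; G is degree 4, and the triad built there (G-B♭-D) is minor, so it is iv.
The scale of G minor (harmonic minor) is G A B♭ C D E♭ F♯; G is degree 1, and the triad built there (G-B♭-D) is minor, so it is i.

iv in D minor; i in G minor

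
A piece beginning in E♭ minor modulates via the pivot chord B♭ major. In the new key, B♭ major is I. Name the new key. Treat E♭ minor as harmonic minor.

The numeral I denotes a major triad on scale degree 1. With B♭ on degree 1, the tonic of the new key is B♭.
Degree 1 carries a major triad in major keys, so the destination is B♭ major.
Check: the diatonic triads of B♭ major are B♭ (I), Cm (ii), Dm (iii), E♭ (IV), F (V), Gm (vi), Adim (vii°) — B♭ major is indeed I.

B♭ major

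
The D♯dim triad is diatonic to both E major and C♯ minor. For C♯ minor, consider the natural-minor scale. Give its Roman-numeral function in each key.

vii° in E major; ii° in C♯ minor

The scale of E major is E F♯ G♯ A B C♯ D♯; D♯ is degree 7, and the triad built there (D♯-F♯-A) is diminished, so it is vii°.
The scale of C♯ minor (natural minor) is C♯ D♯ E F♯ G♯ A B; D♯ is degree 2, and the triad built there (D♯-F♯-A) is diminished, so it is ii°.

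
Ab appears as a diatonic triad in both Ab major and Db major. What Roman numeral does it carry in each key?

I in Ab major; V in Db major

The scale of Ab major is Ab Bb C Db Eb F G; Ab is degree 1, and the triad built there (Ab-C-Eb) is major, so it is I.
The scale of Db major is Db Eb F Gb Ab Bb C; Ab is degree 5, and the triad built there (Ab-C-Eb) is major, so it is V.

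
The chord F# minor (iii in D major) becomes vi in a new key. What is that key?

A major

The numeral vi denotes a minor triad on scale degree 6. With F# on degree 6, the tonic of the new key is A.
Degree 6 carries a minor triad in major keys, so the destination is A major.
Check: the diatonic triads of A major are A (I), Bm (ii), C#m (iii), D (IV), E (V), F#m (vi), G#dim (vii°) — F# minor is indeed vi.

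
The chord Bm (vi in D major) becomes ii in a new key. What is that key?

The numeral ii denotes a minor triad on scale degree 2. With B on degree 2, the tonic of the new key is A.
Degree 2 carries a minor triad in major keys, so the destination is A major.
Check: the diatonic triads of A major are A (I), Bm (ii), C#m (iii), D (IV), E (V), F#m (vi), G#dim (vii°) — Bm is indeed ii.

A major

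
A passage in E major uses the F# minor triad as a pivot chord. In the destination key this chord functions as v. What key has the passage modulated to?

The numeral v denotes a minor triad on scale degree 5. With F# on degree 5, the tonic of the new key is B.
Degree 5 carries a minor triad in natural-minor keys, so the destination is B minor.
Check: the diatonic triads of B minor (natural minor) are Bm (i), C#dim (ii°), D (III), Em (iv), F#m (v), G (VI), A (VII) — F# minor is indeed v.

B minor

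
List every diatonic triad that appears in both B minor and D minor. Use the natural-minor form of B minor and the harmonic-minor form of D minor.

C#dim, A

Triads in B minor (natural minor): B minor (i), C# diminished (ii°), D major (III), E minor (iv), F# minor (v), G major (VI), A major (VII).
Triads in D minor (harmonic minor): D minor (i), E diminished (ii°), F augmented (III+), G minor (iv), A major (V), Bb major (VI), C# diminished (vii°).
Shared triads with their functions: C# diminished (ii° in B minor, vii° in D minor); A major (VII in B minor, V in D minor).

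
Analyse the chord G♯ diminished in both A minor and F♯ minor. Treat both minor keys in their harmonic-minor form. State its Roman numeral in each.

vii° in A minor; ii° in F♯ minor

The scale of A minor (harmonic minor) is A B C D E F G♯; G♯ is degree 7, and the triad built there (G♯-B-D) is diminished, so it is vii°.
The scale of F♯ minor (harmonic minor) is F♯ G♯ A B C♯ D E♯; G♯ is degree 2, and the triad built there (G♯-B-D) is diminished, so it is ii°.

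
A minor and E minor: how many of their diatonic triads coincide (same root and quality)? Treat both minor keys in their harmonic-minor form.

1

Diatonic triads of A minor (harmonic minor): Am (i), Bdim (ii°), Caug (III+), Dm (iv), E (V), F (VI), G#dim (vii°).
Diatonic triads of E minor (harmonic minor): Em (i), F#dim (ii°), Gaug (III+), Am (iv), B (V), C (VI), D#dim (vii°).
Matching root and quality in both lists: Am.
That gives 1 common triad.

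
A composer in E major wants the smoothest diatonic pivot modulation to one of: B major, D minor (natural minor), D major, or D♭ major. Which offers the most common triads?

B major

Triads of E major: E (I), F♯m (ii), G♯m (iii), A (IV), B (V), C♯m (vi), D♯dim (vii°).
B major shares 4: E, G♯m, B, C♯m.
D minor (natural minor) shares 0: none.
D major shares 2: F♯m, A.
D♭ major shares 0: none.
The most common triads (4) are shared with B major.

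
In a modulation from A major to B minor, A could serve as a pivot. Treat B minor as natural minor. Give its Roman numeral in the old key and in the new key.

The scale of A major is A B C# D E F# G#; A is degree 1, and the triad built there (A-C#-E) is major, so it is I.
The scale of B minor (natural minor) is B C# D E F# G A; A is degree 7, and the triad built there (A-C#-E) is major, so it is VII.

I in A major; VII in B minor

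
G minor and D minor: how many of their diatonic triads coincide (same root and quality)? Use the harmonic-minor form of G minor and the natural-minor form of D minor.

1

Diatonic triads of G minor (harmonic minor): Gm (i), Adim (ii°), Bbaug (III+), Cm (iv), D (V), Eb (VI), F#dim (vii°).
Diatonic triads of D minor (natural minor): Dm (i), Edim (ii°), F (III), Gm (iv), Am (v), Bb (VI), C (VII).
Matching root and quality in both lists: Gm.
That gives 1 common triad.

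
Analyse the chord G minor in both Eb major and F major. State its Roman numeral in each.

The scale of Eb major is Eb F G Ab Bb C D; G is degree 3, and the triad built there (G-Bb-D) is minor, so it is iii.
The scale of F major is F G A Bb C D E; G is degree 2, and the triad built there (G-Bb-D) is minor, so it is ii.

iii in Eb major; ii in F major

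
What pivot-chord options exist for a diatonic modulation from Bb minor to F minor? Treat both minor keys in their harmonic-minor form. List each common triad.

Bbm

Triads in Bb minor (harmonic minor): Bbm (i), Cdim (ii°), Dbaug (III+), Ebm (iv), F (V), Gb (VI), Adim (vii°).
Triads in F minor (harmonic minor): Fm (i), Gdim (ii°), Abaug (III+), Bbm (iv), C (V), Db (VI), Edim (vii°).
Shared triads with their functions: Bbm (i in Bb minor, iv in F minor).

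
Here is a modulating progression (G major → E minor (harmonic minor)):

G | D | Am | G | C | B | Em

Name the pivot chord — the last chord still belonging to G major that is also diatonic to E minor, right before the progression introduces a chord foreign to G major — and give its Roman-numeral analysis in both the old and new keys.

C — IV in G major, VI in E minor

Chords diatonic to G major: G, Am, Bm, C, D, Em, F#dim.
Reading the progression, the first chord not in that set is B, so the modulation leaves G major there.
The chord immediately before B is C, which is diatonic to both keys: IV in G major and VI in E minor.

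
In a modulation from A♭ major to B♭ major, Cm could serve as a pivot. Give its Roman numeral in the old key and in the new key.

The scale of A♭ major is A♭ B♭ C D♭ E♭ F G; C is degree 3, and the triad built there (C-E♭-G) is minor, so it is iii.
The scale of B♭ major is B♭ C D E♭ F G A; C is degree 2, and the triad built there (C-E♭-G) is minor, so it is ii.

iii in A♭ major; ii in B♭ major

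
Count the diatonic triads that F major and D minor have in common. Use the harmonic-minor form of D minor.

Diatonic triads of F major: F major (I), G minor (ii), A minor (iii), Bb major (IV), C major (V), D minor (vi), E diminished (vii°).
Diatonic triads of D minor (harmonic minor): D minor (i), E diminished (ii°), F augmented (III+), G minor (iv), A major (V), Bb major (VI), C# diminished (vii°).
Matching root and quality in both lists: G minor, Bb major, D minor, E diminished.
That gives 4 common triads.

4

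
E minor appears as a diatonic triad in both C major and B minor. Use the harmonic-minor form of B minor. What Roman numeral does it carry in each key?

iii in C major; iv in B minor

The scale of C major is C D E F G A B; E is degree 3, and the triad built there (E-G-B) is minor, so it is iii.
The scale of B minor (harmonic minor) is B C# D E F# G A#; E is degree 4, and the triad built there (E-G-B) is minor, so it is iv.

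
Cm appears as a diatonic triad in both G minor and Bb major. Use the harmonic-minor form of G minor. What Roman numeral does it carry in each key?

iv in G minor; ii in Bb major

The scale of G minor (harmonic minor) is G A Bb C D Eb F#; C is degree 4, and the triad built there (C-Eb-G) is minor, so it is iv.
The scale of Bb major is Bb C D Eb F G A; C is degree 2, and the triad built there (C-Eb-G) is minor, so it is ii.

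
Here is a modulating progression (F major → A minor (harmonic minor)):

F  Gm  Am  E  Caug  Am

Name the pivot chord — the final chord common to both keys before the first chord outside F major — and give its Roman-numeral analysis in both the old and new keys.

Am — iii in F major, i in A minor

Chords diatonic to F major: F, Gm, Am, Bb, C, Dm, Edim.
Reading the progression, the first chord not in that set is E, so the modulation leaves F major there.
The chord immediately before E is Am, which is diatonic to both keys: iii in F major and i in A minor.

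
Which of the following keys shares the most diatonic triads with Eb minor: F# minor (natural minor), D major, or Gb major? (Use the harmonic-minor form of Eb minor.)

Triads of Eb minor (harmonic minor): Ebm (i), Fdim (ii°), Gbaug (III+), Abm (iv), Bb (V), Cb (VI), Ddim (vii°).
F# minor (natural minor) shares 0: none.
D major shares 0: none.
Gb major shares 4: Ebm, Fdim, Abm, Cb.
The most common triads (4) are shared with Gb major.

Gb major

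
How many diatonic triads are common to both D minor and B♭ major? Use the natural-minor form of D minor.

Diatonic triads of D minor (natural minor): Dm (i), Edim (ii°), F (III), Gm (iv), Am (v), B♭ (VI), C (VII).
Diatonic triads of B♭ major: B♭ (I), Cm (ii), Dm (iii), E♭ (IV), F (V), Gm (vi), Adim (vii°).
Matching root and quality in both lists: Dm, F, Gm, B♭.
That gives 4 common triads.

4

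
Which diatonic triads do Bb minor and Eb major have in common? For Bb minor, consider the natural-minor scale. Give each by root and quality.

Triads in Bb minor (natural minor): Bbm (i), Cdim (ii°), Db (III), Ebm (iv), Fm (v), Gb (VI), Ab (VII).
Triads in Eb major: Eb (I), Fm (ii), Gm (iii), Ab (IV), Bb (V), Cm (vi), Ddim (vii°).
Shared triads with their functions: Fm (v in Bb minor, ii in Eb major); Ab (VII in Bb minor, IV in Eb major).

Fm, Ab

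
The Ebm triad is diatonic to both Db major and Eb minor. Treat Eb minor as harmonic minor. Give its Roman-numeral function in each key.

The scale of Db major is Db Eb F Gb Ab Bb C; Eb is degree 2, and the triad built there (Eb-Gb-Bb) is minor, so it is ii.
The scale of Eb minor (harmonic minor) is Eb F Gb Ab Bb Cb D; Eb is degree 1, and the triad built there (Eb-Gb-Bb) is minor, so it is i.

ii in Db major; i in Eb minor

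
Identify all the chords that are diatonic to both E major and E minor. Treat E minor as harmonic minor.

B, D#dim

Triads in E major: E (I), F#m (ii), G#m (iii), A (IV), B (V), C#m (vi), D#dim (vii°).
Triads in E minor (harmonic minor): Em (i), F#dim (ii°), Gaug (III+), Am (iv), B (V), C (VI), D#dim (vii°).
Shared triads with their functions: B (V in E major, V in E minor); D#dim (vii° in E major, vii° in E minor).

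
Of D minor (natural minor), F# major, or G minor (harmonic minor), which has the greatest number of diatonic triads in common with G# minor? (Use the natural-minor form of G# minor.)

Triads of G# minor (natural minor): G# minor (i), A# diminished (ii°), B major (III), C# minor (iv), D# minor (v), E major (VI), F# major (VII).
D minor (natural minor) shares 0: none.
F# major shares 4: G#m, B, D#m, F#.
G minor (harmonic minor) shares 0: none.
The most common triads (4) are shared with F# major.

F# major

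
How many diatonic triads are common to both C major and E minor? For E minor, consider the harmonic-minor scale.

3

Diatonic triads of C major: C major (I), D minor (ii), E minor (iii), F major (IV), G major (V), A minor (vi), B diminished (vii°).
Diatonic triads of E minor (harmonic minor): E minor (i), F# diminished (ii°), G augmented (III+), A minor (iv), B major (V), C major (VI), D# diminished (vii°).
Matching root and quality in both lists: C major, E minor, A minor.
That gives 3 common triads.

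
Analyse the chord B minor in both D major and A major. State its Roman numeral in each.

vi in D major; ii in A major

The scale of D major is D E F# G A B C#; B is degree 6, and the triad built there (B-D-F#) is minor, so it is vi.
The scale of A major is A B C# D E F# G#; B is degree 2, and the triad built there (B-D-F#) is minor, so it is ii.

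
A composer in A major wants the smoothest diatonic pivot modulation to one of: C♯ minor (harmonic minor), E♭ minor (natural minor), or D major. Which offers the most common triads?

D major

Triads of A major: A major (I), B minor (ii), C♯ minor (iii), D major (IV), E major (V), F♯ minor (vi), G♯ diminished (vii°).
C♯ minor (harmonic minor) shares 3: A, C♯m, F♯m.
E♭ minor (natural minor) shares 0: none.
D major shares 4: A, Bm, D, F♯m.
The most common triads (4) are shared with D major.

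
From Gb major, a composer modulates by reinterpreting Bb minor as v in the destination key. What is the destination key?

Eb minor

The numeral v denotes a minor triad on scale degree 5. With Bb on degree 5, the tonic of the new key is Eb.
Degree 5 carries a minor triad in natural-minor keys, so the destination is Eb minor.
Check: the diatonic triads of Eb minor (natural minor) are Ebm (i), Fdim (ii°), Gb (III), Abm (iv), Bbm (v), Cb (VI), Db (VII) — Bb minor is indeed v.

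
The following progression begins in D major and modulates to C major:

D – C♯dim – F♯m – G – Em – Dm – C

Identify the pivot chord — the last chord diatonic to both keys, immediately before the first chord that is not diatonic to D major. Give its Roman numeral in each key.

Chords diatonic to D major: D, Em, F♯m, G, A, Bm, C♯dim.
Reading the progression, the first chord not in that set is Dm, so the modulation leaves D major there.
The chord immediately before Dm is Em, which is diatonic to both keys: ii in D major and iii in C major.

Em — ii in D major, iii in C major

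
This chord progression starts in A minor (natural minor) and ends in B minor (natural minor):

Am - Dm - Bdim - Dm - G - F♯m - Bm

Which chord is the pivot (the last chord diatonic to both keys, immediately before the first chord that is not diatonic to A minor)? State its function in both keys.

Chords diatonic to A minor: Am, Bdim, C, Dm, Em, F, G.
Reading the progression, the first chord not in that set is F♯m, so the modulation leaves A minor there.
The chord immediately before F♯m is G, which is diatonic to both keys: VII in A minor and VI in B minor.

G — VII in A minor, VI in B minor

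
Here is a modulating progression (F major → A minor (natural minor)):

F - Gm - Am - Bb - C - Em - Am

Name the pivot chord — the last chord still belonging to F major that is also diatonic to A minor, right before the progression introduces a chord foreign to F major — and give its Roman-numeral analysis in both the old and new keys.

Chords diatonic to F major: F, Gm, Am, Bb, C, Dm, Edim.
Reading the progression, the first chord not in that set is Em, so the modulation leaves F major there.
The chord immediately before Em is C, which is diatonic to both keys: V in F major and III in A minor.

C — V in F major, III in A minor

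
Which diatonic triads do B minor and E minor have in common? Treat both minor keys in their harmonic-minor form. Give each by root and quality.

Em

Triads in B minor (harmonic minor): B minor (i), C# diminished (ii°), D augmented (III+), E minor (iv), F# major (V), G major (VI), A# diminished (vii°).
Triads in E minor (harmonic minor): E minor (i), F# diminished (ii°), G augmented (III+), A minor (iv), B major (V), C major (VI), D# diminished (vii°).
Shared triads with their functions: E minor (iv in B minor, i in E minor).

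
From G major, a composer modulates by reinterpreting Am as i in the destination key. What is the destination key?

A minor

The numeral i denotes a minor triad on scale degree 1. With A on degree 1, the tonic of the new key is A.
Degree 1 carries a minor triad in minor keys, so the destination is A minor.
Check: the diatonic triads of A minor (natural minor) are Am (i), Bdim (ii°), C (III), Dm (iv), Em (v), F (VI), G (VII) — Am is indeed i.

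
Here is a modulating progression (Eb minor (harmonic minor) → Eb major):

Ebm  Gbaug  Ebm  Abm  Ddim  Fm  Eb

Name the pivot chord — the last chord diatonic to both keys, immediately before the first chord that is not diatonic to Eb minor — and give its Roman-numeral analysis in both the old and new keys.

Chords diatonic to Eb minor: Ebm, Fdim, Gbaug, Abm, Bb, Cb, Ddim.
Reading the progression, the first chord not in that set is Fm, so the modulation leaves Eb minor there.
The chord immediately before Fm is Ddim, which is diatonic to both keys: vii° in Eb minor and vii° in Eb major.

Ddim — vii° in Eb minor, vii° in Eb major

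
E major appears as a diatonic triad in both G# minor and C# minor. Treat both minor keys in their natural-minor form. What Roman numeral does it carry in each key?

VI in G# minor; III in C# minor

The scale of G# minor (natural minor) is G# A# B C# D# E F#; E is degree 6, and the triad built there (E-G#-B) is major, so it is VI.
The scale of C# minor (natural minor) is C# D# E F# G# A B; E is degree 3, and the triad built there (E-G#-B) is major, so it is III.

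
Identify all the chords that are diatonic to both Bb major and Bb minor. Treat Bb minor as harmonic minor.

F, Adim

Triads in Bb major: Bb (I), Cm (ii), Dm (iii), Eb (IV), F (V), Gm (vi), Adim (vii°).
Triads in Bb minor (harmonic minor): Bbm (i), Cdim (ii°), Dbaug (III+), Ebm (iv), F (V), Gb (VI), Adim (vii°).
Shared triads with their functions: F (V in Bb major, V in Bb minor); Adim (vii° in Bb major, vii° in Bb minor).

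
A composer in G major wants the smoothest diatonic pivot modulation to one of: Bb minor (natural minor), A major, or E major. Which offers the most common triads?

Triads of G major: G major (I), A minor (ii), B minor (iii), C major (IV), D major (V), E minor (vi), F# diminished (vii°).
Bb minor (natural minor) shares 0: none.
A major shares 2: Bm, D.
E major shares 0: none.
The most common triads (2) are shared with A major.

A major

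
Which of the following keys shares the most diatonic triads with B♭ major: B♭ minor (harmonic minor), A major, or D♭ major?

B♭ minor

Triads of B♭ major: B♭ major (I), C minor (ii), D minor (iii), E♭ major (IV), F major (V), G minor (vi), A diminished (vii°).
B♭ minor (harmonic minor) shares 2: F, Adim.
A major shares 0: none.
D♭ major shares 0: none.
The most common triads (2) are shared with B♭ minor.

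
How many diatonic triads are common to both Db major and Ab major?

4

Diatonic triads of Db major: Db major (I), Eb minor (ii), F minor (iii), Gb major (IV), Ab major (V), Bb minor (vi), C diminished (vii°).
Diatonic triads of Ab major: Ab major (I), Bb minor (ii), C minor (iii), Db major (IV), Eb major (V), F minor (vi), G diminished (vii°).
Matching root and quality in both lists: Db major, F minor, Ab major, Bb minor.
That gives 4 common triads.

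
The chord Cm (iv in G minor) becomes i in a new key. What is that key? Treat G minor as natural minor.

The numeral i denotes a minor triad on scale degree 1. With C on degree 1, the tonic of the new key is C.
Degree 1 carries a minor triad in minor keys, so the destination is C minor.
Check: the diatonic triads of C minor (natural minor) are Cm (i), Ddim (ii°), E♭ (III), Fm (iv), Gm (v), A♭ (VI), B♭ (VII) — Cm is indeed i.

C minor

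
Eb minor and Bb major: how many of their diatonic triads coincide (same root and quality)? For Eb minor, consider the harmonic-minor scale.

1

Diatonic triads of Eb minor (harmonic minor): Eb minor (i), F diminished (ii°), Gb augmented (III+), Ab minor (iv), Bb major (V), Cb major (VI), D diminished (vii°).
Diatonic triads of Bb major: Bb major (I), C minor (ii), D minor (iii), Eb major (IV), F major (V), G minor (vi), A diminished (vii°).
Matching root and quality in both lists: Bb major.
That gives 1 common triad.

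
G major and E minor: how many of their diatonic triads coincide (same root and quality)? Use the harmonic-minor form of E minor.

4

Diatonic triads of G major: G major (I), A minor (ii), B minor (iii), C major (IV), D major (V), E minor (vi), F# diminished (vii°).
Diatonic triads of E minor (harmonic minor): E minor (i), F# diminished (ii°), G augmented (III+), A minor (iv), B major (V), C major (VI), D# diminished (vii°).
Matching root and quality in both lists: A minor, C major, E minor, F# diminished.
That gives 4 common triads.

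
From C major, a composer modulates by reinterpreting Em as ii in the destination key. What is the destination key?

The numeral ii denotes a minor triad on scale degree 2. With E on degree 2, the tonic of the new key is D.
Degree 2 carries a minor triad in major keys, so the destination is D major.
Check: the diatonic triads of D major are D (I), Em (ii), F#m (iii), G (IV), A (V), Bm (vi), C#dim (vii°) — Em is indeed ii.

D major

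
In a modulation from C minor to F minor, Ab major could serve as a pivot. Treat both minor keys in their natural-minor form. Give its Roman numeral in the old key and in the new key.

VI in C minor; III in F minor

The scale of C minor (natural minor) is C D Eb F G Ab Bb; Ab is degree 6, and the triad built there (Ab-C-Eb) is major, so it is VI.
The scale of F minor (natural minor) is F G Ab Bb C Db Eb; Ab is degree 3, and the triad built there (Ab-C-Eb) is major, so it is III.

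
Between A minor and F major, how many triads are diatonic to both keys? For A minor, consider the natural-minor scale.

4

Diatonic triads of A minor (natural minor): Am (i), Bdim (ii°), C (III), Dm (iv), Em (v), F (VI), G (VII).
Diatonic triads of F major: F (I), Gm (ii), Am (iii), Bb (IV), C (V), Dm (vi), Edim (vii°).
Matching root and quality in both lists: Am, C, Dm, F.
That gives 4 common triads.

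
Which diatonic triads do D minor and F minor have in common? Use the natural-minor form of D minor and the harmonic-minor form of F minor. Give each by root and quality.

Edim, C

Triads in D minor (natural minor): D minor (i), E diminished (ii°), F major (III), G minor (iv), A minor (v), Bb major (VI), C major (VII).
Triads in F minor (harmonic minor): F minor (i), G diminished (ii°), Ab augmented (III+), Bb minor (iv), C major (V), Db major (VI), E diminished (vii°).
Shared triads with their functions: E diminished (ii° in D minor, vii° in F minor); C major (VII in D minor, V in F minor).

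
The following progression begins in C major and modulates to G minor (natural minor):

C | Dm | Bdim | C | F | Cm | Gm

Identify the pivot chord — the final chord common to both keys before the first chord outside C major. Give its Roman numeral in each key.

Chords diatonic to C major: C, Dm, Em, F, G, Am, Bdim.
Reading the progression, the first chord not in that set is Cm, so the modulation leaves C major there.
The chord immediately before Cm is F, which is diatonic to both keys: IV in C major and VII in G minor.

F — IV in C major, VII in G minor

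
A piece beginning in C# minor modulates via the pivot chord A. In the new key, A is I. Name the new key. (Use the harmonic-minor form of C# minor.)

A major

The numeral I denotes a major triad on scale degree 1. With A on degree 1, the tonic of the new key is A.
Degree 1 carries a major triad in major keys, so the destination is A major.
Check: the diatonic triads of A major are A (I), Bm (ii), C#m (iii), D (IV), E (V), F#m (vi), G#dim (vii°) — A is indeed I.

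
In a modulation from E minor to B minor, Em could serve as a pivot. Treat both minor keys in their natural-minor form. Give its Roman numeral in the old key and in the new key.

i in E minor; iv in B minor

The scale of E minor (natural minor) is E F# G A B C D; E is degree 1, and the triad built there (E-G-B) is minor, so it is i.
The scale of B minor (natural minor) is B C# D E F# G A; E is degree 4, and the triad built there (E-G-B) is minor, so it is iv.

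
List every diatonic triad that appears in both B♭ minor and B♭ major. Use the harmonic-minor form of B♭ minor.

Triads in B♭ minor (harmonic minor): B♭m (i), Cdim (ii°), D♭aug (III+), E♭m (iv), F (V), G♭ (VI), Adim (vii°).
Triads in B♭ major: B♭ (I), Cm (ii), Dm (iii), E♭ (IV), F (V), Gm (vi), Adim (vii°).
Shared triads with their functions: F (V in B♭ minor, V in B♭ major); Adim (vii° in B♭ minor, vii° in B♭ major).

F, Adim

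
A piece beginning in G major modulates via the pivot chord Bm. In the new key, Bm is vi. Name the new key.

D major

The numeral vi denotes a minor triad on scale degree 6. With B on degree 6, the tonic of the new key is D.
Degree 6 carries a minor triad in major keys, so the destination is D major.
Check: the diatonic triads of D major are D (I), Em (ii), F#m (iii), G (IV), A (V), Bm (vi), C#dim (vii°) — Bm is indeed vi.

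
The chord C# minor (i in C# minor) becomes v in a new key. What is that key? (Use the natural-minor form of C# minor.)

The numeral v denotes a minor triad on scale degree 5. With C# on degree 5, the tonic of the new key is F#.
Degree 5 carries a minor triad in natural-minor keys, so the destination is F# minor.
Check: the diatonic triads of F# minor (natural minor) are F#m (i), G#dim (ii°), A (III), Bm (iv), C#m (v), D (VI), E (VII) — C# minor is indeed v.

F# minor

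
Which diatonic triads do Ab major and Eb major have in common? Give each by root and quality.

Triads in Ab major: Ab major (I), Bb minor (ii), C minor (iii), Db major (IV), Eb major (V), F minor (vi), G diminished (vii°).
Triads in Eb major: Eb major (I), F minor (ii), G minor (iii), Ab major (IV), Bb major (V), C minor (vi), D diminished (vii°).
Shared triads with their functions: Ab major (I in Ab major, IV in Eb major); C minor (iii in Ab major, vi in Eb major); Eb major (V in Ab major, I in Eb major); F minor (vi in Ab major, ii in Eb major).

Ab, Cm, Eb, Fm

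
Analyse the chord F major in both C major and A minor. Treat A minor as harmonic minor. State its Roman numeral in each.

IV in C major; VI in A minor

The scale of C major is C D E F G A B; F is degree 4, and the triad built there (F-A-C) is major, so it is IV.
The scale of A minor (harmonic minor) is A B C D E F G#; F is degree 6, and the triad built there (F-A-C) is major, so it is VI.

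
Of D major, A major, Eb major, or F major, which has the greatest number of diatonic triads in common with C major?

Triads of C major: C (I), Dm (ii), Em (iii), F (IV), G (V), Am (vi), Bdim (vii°).
D major shares 2: Em, G.
A major shares 0: none.
Eb major shares 0: none.
F major shares 4: C, Dm, F, Am.
The most common triads (4) are shared with F major.

F major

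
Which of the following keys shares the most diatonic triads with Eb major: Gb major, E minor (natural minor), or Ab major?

Triads of Eb major: Eb major (I), F minor (ii), G minor (iii), Ab major (IV), Bb major (V), C minor (vi), D diminished (vii°).
Gb major shares 0: none.
E minor (natural minor) shares 0: none.
Ab major shares 4: Eb, Fm, Ab, Cm.
The most common triads (4) are shared with Ab major.

Ab major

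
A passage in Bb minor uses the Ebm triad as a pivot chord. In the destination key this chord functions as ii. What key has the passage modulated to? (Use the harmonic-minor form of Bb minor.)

The numeral ii denotes a minor triad on scale degree 2. With Eb on degree 2, the tonic of the new key is Db.
Degree 2 carries a minor triad in major keys, so the destination is Db major.
Check: the diatonic triads of Db major are Db (I), Ebm (ii), Fm (iii), Gb (IV), Ab (V), Bbm (vi), Cdim (vii°) — Ebm is indeed ii.

Db major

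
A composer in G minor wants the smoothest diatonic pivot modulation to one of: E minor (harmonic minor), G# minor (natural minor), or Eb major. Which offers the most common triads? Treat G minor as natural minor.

Triads of G minor (natural minor): G minor (i), A diminished (ii°), Bb major (III), C minor (iv), D minor (v), Eb major (VI), F major (VII).
E minor (harmonic minor) shares 0: none.
G# minor (natural minor) shares 0: none.
Eb major shares 4: Gm, Bb, Cm, Eb.
The most common triads (4) are shared with Eb major.

Eb major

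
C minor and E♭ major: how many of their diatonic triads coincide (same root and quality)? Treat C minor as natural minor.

7

Diatonic triads of C minor (natural minor): Cm (i), Ddim (ii°), E♭ (III), Fm (iv), Gm (v), A♭ (VI), B♭ (VII).
Diatonic triads of E♭ major: E♭ (I), Fm (ii), Gm (iii), A♭ (IV), B♭ (V), Cm (vi), Ddim (vii°).
Matching root and quality in both lists: Cm, Ddim, E♭, Fm, Gm, A♭, B♭.
That gives 7 common triads.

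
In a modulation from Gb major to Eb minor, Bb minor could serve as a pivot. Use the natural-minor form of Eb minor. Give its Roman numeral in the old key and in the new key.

iii in Gb major; v in Eb minor

The scale of Gb major is Gb Ab Bb Cb Db Eb F; Bb is degree 3, and the triad built there (Bb-Db-F) is minor, so it is iii.
The scale of Eb minor (natural minor) is Eb F Gb Ab Bb Cb Db; Bb is degree 5, and the triad built there (Bb-Db-F) is minor, so it is v.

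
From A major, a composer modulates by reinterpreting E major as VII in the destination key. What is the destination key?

F♯ minor

The numeral VII denotes a major triad on scale degree 7. With E on degree 7, the tonic of the new key is F♯.
Degree 7 carries a major triad in natural-minor keys, so the destination is F♯ minor.
Check: the diatonic triads of F♯ minor (natural minor) are F♯m (i), G♯dim (ii°), A (III), Bm (iv), C♯m (v), D (VI), E (VII) — E major is indeed VII.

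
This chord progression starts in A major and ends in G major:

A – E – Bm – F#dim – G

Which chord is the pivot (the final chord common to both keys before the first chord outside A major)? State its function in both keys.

Bm — ii in A major, iii in G major

Chords diatonic to A major: A, Bm, C#m, D, E, F#m, G#dim.
Reading the progression, the first chord not in that set is F#dim, so the modulation leaves A major there.
The chord immediately before F#dim is Bm, which is diatonic to both keys: ii in A major and iii in G major.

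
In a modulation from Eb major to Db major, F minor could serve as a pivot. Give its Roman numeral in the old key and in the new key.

The scale of Eb major is Eb F G Ab Bb C D; F is degree 2, and the triad built there (F-Ab-C) is minor, so it is ii.
The scale of Db major is Db Eb F Gb Ab Bb C; F is degree 3, and the triad built there (F-Ab-C) is minor, so it is iii.

ii in Eb major; iii in Db major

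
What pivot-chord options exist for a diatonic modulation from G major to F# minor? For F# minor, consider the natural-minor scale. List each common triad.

Bm, D

Triads in G major: G major (I), A minor (ii), B minor (iii), C major (IV), D major (V), E minor (vi), F# diminished (vii°).
Triads in F# minor (natural minor): F# minor (i), G# diminished (ii°), A major (III), B minor (iv), C# minor (v), D major (VI), E major (VII).
Shared triads with their functions: B minor (iii in G major, iv in F# minor); D major (V in G major, VI in F# minor).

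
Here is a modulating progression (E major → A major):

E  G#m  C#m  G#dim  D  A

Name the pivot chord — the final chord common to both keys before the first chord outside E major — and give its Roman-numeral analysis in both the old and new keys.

Chords diatonic to E major: E, F#m, G#m, A, B, C#m, D#dim.
Reading the progression, the first chord not in that set is G#dim, so the modulation leaves E major there.
The chord immediately before G#dim is C#m, which is diatonic to both keys: vi in E major and iii in A major.

C#m — vi in E major, iii in A major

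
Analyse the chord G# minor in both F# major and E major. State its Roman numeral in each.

The scale of F# major is F# G# A# B C# D# E#; G# is degree 2, and the triad built there (G#-B-D#) is minor, so it is ii.
The scale of E major is E F# G# A B C# D#; G# is degree 3, and the triad built there (G#-B-D#) is minor, so it is iii.

ii in F# major; iii in E major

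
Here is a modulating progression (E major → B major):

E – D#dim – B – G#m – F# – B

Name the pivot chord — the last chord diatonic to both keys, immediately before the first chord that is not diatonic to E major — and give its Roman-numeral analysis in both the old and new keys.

G#m — iii in E major, vi in B major

Chords diatonic to E major: E, F#m, G#m, A, B, C#m, D#dim.
Reading the progression, the first chord not in that set is F#, so the modulation leaves E major there.
The chord immediately before F# is G#m, which is diatonic to both keys: iii in E major and vi in B major.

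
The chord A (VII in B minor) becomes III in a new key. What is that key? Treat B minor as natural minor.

The numeral III denotes a major triad on scale degree 3. With A on degree 3, the tonic of the new key is F#.
Degree 3 carries a major triad in natural-minor keys, so the destination is F# minor.
Check: the diatonic triads of F# minor (natural minor) are F#m (i), G#dim (ii°), A (III), Bm (iv), C#m (v), D (VI), E (VII) — A is indeed III.

F# minor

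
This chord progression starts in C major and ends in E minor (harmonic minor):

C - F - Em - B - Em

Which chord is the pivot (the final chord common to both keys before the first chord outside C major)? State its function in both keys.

Chords diatonic to C major: C, Dm, Em, F, G, Am, Bdim.
Reading the progression, the first chord not in that set is B, so the modulation leaves C major there.
The chord immediately before B is Em, which is diatonic to both keys: iii in C major and i in E minor.

Em — iii in C major, i in E minor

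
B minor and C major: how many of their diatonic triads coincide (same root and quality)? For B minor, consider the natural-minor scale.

2

Diatonic triads of B minor (natural minor): Bm (i), C#dim (ii°), D (III), Em (iv), F#m (v), G (VI), A (VII).
Diatonic triads of C major: C (I), Dm (ii), Em (iii), F (IV), G (V), Am (vi), Bdim (vii°).
Matching root and quality in both lists: Em, G.
That gives 2 common triads.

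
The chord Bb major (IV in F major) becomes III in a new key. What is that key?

G minor

The numeral III denotes a major triad on scale degree 3. With Bb on degree 3, the tonic of the new key is G.
Degree 3 carries a major triad in natural-minor keys, so the destination is G minor.
Check: the diatonic triads of G minor (natural minor) are Gm (i), Adim (ii°), Bb (III), Cm (iv), Dm (v), Eb (VI), F (VII) — Bb major is indeed III.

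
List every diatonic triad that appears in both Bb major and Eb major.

Triads in Bb major: Bb (I), Cm (ii), Dm (iii), Eb (IV), F (V), Gm (vi), Adim (vii°).
Triads in Eb major: Eb (I), Fm (ii), Gm (iii), Ab (IV), Bb (V), Cm (vi), Ddim (vii°).
Shared triads with their functions: Bb (I in Bb major, V in Eb major); Cm (ii in Bb major, vi in Eb major); Eb (IV in Bb major, I in Eb major); Gm (vi in Bb major, iii in Eb major).

Bb, Cm, Eb, Gm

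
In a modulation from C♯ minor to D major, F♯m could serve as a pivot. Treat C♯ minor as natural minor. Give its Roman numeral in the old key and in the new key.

iv in C♯ minor; iii in D major

The scale of C♯ minor (natural minor) is C♯ D♯ E F♯ G♯ A B; F♯ is degree 4, and the triad built there (F♯-A-C♯) is minor, so it is iv.
The scale of D major is D E F♯ G A B C♯; F♯ is degree 3, and the triad built there (F♯-A-C♯) is minor, so it is iii.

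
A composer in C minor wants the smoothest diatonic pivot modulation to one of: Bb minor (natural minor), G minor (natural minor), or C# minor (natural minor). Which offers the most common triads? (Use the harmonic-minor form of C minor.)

Bb minor

Triads of C minor (harmonic minor): Cm (i), Ddim (ii°), Ebaug (III+), Fm (iv), G (V), Ab (VI), Bdim (vii°).
Bb minor (natural minor) shares 2: Fm, Ab.
G minor (natural minor) shares 1: Cm.
C# minor (natural minor) shares 0: none.
The most common triads (2) are shared with Bb minor.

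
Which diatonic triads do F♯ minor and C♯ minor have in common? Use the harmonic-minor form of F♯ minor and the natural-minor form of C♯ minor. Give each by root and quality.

Triads in F♯ minor (harmonic minor): F♯m (i), G♯dim (ii°), Aaug (III+), Bm (iv), C♯ (V), D (VI), E♯dim (vii°).
Triads in C♯ minor (natural minor): C♯m (i), D♯dim (ii°), E (III), F♯m (iv), G♯m (v), A (VI), B (VII).
Shared triads with their functions: F♯m (i in F♯ minor, iv in C♯ minor).

F♯m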